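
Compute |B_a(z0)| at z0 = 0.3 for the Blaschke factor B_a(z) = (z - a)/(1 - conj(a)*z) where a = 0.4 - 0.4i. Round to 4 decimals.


Step 1: Numerator z0 - a = 0.3 - (0.4 - 0.4i) = -0.1 + 0.4i
Step 2: Denominator 1 - conj(a)*z0 = 1 - (0.4 + 0.4i)*0.3 = 0.88 - 0.12i
Step 3: |z0 - a|^2 = (-0.1)^2 + 0.4^2 = 0.17; |1 - conj(a)*z0|^2 = 0.88^2 + (-0.12)^2 = 0.7888
Step 4: |B_a(0.3)| = sqrt(0.17 / 0.7888) = sqrt(0.215517)
Step 5: = 0.4642

0.4642


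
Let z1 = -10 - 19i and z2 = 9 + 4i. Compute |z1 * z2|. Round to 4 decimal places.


Step 1: |z1| = sqrt((-10)^2 + (-19)^2) = sqrt(461)
Step 2: |z2| = sqrt(9^2 + 4^2) = sqrt(97)
Step 3: |z1*z2| = |z1|*|z2| = sqrt(461) * sqrt(97) = sqrt(461 * 97) = sqrt(44717)
Step 4: = 211.4639

211.4639


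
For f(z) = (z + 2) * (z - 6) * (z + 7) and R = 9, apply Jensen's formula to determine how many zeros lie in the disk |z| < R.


Jensen's formula: (1/2pi)*integral log|f(Re^it)|dt = log|f(0)| + sum_{|a_k|<R} log(R/|a_k|)
Step 1: f(0) = 2 * (-6) * 7 = -84
Step 2: log|f(0)| = log|-2| + log|6| + log|-7| = 4.4308
Step 3: Zeros inside |z| < 9: -2, 6, -7
Step 4: Jensen sum = log(9/2) + log(9/6) + log(9/7) = 2.1609
Step 5: n(R) = number of terms in the Jensen sum = count of zeros inside |z| < 9 = 3

3


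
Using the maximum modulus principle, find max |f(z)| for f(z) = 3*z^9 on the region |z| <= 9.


Step 1: On |z| = 9, |f(z)| = 3 * |z|^9 = 3 * 9^9
Step 2: By maximum modulus principle, maximum is on boundary.
Step 3: Maximum = 3 * 387420489 = 1162261467

1162261467


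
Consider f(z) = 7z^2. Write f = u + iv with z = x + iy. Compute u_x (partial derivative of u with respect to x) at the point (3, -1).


Step 1: f(z) = 7(x+iy)^2 + 0
Step 2: u = 7(x^2 - y^2) + 0
Step 3: u_x = 14x + 0
Step 4: At (3, -1): u_x = 42 + 0 = 42

42


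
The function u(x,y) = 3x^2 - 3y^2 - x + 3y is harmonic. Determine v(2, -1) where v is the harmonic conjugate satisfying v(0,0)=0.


Step 1: v_x = -u_y = 6y - 3
Step 2: v_y = u_x = 6x - 1
Step 3: v = 6xy - 3x - y + C
Step 4: v(0,0) = 0 => C = 0
Step 5: v(2, -1) = -17

-17


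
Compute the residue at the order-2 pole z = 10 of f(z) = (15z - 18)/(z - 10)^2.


Step 1: Pole of order 2 at z = 10
Step 2: Res = lim d/dz [(z - 10)^2 * f(z)] as z -> 10
Step 3: (z - 10)^2 * f(z) = 15z - 18
Step 4: d/dz[15z - 18] = 15

15


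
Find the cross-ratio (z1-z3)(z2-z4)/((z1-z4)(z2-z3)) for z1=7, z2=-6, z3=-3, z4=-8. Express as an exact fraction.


Step 1: (z1-z3)(z2-z4) = 10 * 2 = 20
Step 2: (z1-z4)(z2-z3) = 15 * (-3) = -45
Step 3: Cross-ratio = -20/45 = -4/9

-4/9


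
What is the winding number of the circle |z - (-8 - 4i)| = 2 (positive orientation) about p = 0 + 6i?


Step 1: Center c = (-8, -4), radius = 2
Step 2: |p - c|^2 = 8^2 + 10^2 = 164
Step 3: r^2 = 4
Step 4: |p-c| > r so winding number = 0

0


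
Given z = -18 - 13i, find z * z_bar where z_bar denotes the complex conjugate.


Step 1: conj(z) = -18 + 13i
Step 2: z * conj(z) = (-18)^2 + (-13)^2
Step 3: = 324 + 169 = 493

493


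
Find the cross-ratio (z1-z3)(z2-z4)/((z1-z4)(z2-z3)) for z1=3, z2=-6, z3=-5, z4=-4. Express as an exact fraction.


Step 1: (z1-z3)(z2-z4) = 8 * (-2) = -16
Step 2: (z1-z4)(z2-z3) = 7 * (-1) = -7
Step 3: Cross-ratio = 16/7 = 16/7

16/7


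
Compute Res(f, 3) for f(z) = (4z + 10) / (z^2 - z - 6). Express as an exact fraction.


Step 1: Q(z) = z^2 - z - 6 = (z - 3)(z + 2)
Step 2: Q'(z) = 2z - 1
Step 3: Q'(3) = 5, P(3) = 22
Step 4: Res = P(3)/Q'(3) = 22/5 = 22/5

22/5


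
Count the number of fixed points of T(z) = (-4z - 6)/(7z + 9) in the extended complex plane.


Step 1: Fixed points satisfy T(z) = z
Step 2: 7z^2 + 13z + 6 = 0
Step 3: Discriminant = 13^2 - 4*7*6 = 1
Step 4: Number of fixed points = 2

2


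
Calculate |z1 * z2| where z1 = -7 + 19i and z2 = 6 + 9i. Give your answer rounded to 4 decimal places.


Step 1: |z1| = sqrt((-7)^2 + 19^2) = sqrt(410)
Step 2: |z2| = sqrt(6^2 + 9^2) = sqrt(117)
Step 3: |z1*z2| = |z1|*|z2| = sqrt(410) * sqrt(117) = sqrt(410 * 117) = sqrt(47970)
Step 4: = 219.0205

219.0205


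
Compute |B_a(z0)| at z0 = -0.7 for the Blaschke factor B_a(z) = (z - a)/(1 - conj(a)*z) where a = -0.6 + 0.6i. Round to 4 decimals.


Step 1: Numerator z0 - a = -0.7 - (-0.6 + 0.6i) = -0.1 - 0.6i
Step 2: Denominator 1 - conj(a)*z0 = 1 - (-0.6 - 0.6i)*(-0.7) = 0.58 - 0.42i
Step 3: |z0 - a|^2 = (-0.1)^2 + (-0.6)^2 = 0.37; |1 - conj(a)*z0|^2 = 0.58^2 + (-0.42)^2 = 0.5128
Step 4: |B_a(-0.7)| = sqrt(0.37 / 0.5128) = sqrt(0.721529)
Step 5: = 0.8494

0.8494


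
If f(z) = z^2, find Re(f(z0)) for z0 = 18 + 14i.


Step 1: z0 = 18 + 14i
Step 2: z0^2 = 18^2 - 14^2 + 504i
Step 3: real part = 324 - 196 = 128

128


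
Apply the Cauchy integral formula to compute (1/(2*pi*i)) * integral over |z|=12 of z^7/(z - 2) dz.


Step 1: f(z) = z^7, a = 2 is inside |z| = 12
Step 2: By Cauchy integral formula: (1/(2pi*i)) * integral = f(a)
Step 3: f(2) = 2^7 = 128

128


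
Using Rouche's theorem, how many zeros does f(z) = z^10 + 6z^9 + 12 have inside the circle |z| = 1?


Step 1: On |z| = 1 the three terms have sizes |z^10| = 1^10 = 1, |6z^9| = 6*1^9 = 6, |12| = 12
Step 2: The dominant term is g(z) = 12; let h(z) = z^10 + 6z^9 so f = g + h
Step 3: On |z| = 1: |g| = 12 and |h| <= 1 + 6 = 7
Step 4: Since 12 > 7, |h| < |g| on |z| = 1, so by Rouche f has the same number of zeros as g inside |z| < 1
Step 5: g(z) = 12 is a nonzero constant with no zeros inside |z| < 1. Answer = 0

0


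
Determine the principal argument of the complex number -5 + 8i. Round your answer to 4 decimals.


Step 1: z = -5 + 8i
Step 2: arg(z) = atan2(8, -5)
Step 3: arg(z) = 2.1294

2.1294


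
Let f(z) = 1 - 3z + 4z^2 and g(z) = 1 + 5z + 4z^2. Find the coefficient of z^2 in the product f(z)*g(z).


Step 1: z^2 term in f*g comes from: (1)*(4z^2) + (-3z)*(5z) + (4z^2)*(1)
Step 2: = 4 - 15 + 4
Step 3: = -7

-7


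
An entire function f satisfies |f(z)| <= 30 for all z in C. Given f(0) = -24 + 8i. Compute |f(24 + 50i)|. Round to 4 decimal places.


Step 1: By Liouville's theorem, a bounded entire function is constant.
Step 2: f(z) = f(0) = -24 + 8i for all z.
Step 3: |f(w)| = |-24 + 8i| = sqrt(576 + 64)
Step 4: = 25.2982

25.2982


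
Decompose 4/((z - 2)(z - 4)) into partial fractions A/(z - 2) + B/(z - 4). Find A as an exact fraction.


Step 1: Multiply both sides by (z - 2) and set z = 2
Step 2: A = 4 / (2 - 4)
Step 3: A = 4 / (-2)
Step 4: A = -2

-2


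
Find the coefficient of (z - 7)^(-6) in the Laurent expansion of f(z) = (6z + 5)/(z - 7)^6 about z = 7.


Step 1: Write the numerator in powers of (z - 7): 6z + 5 = 6(z - 7) + (6*7 + 5) = 6(z - 7) + 47
Step 2: Divide by (z - 7)^6: f(z) = 47(z - 7)^(-6) + 6(z - 7)^(-5)
Step 3: This finite sum is the Laurent series of f about z = 7.
Step 4: Coefficient of (z - 7)^(-6) = 6*7 + 5 = 47

47


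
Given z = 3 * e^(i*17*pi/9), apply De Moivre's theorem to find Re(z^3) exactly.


Step 1: By De Moivre's theorem, z^3 = 3^3 * e^(i*3*17*pi/9) = 27 * (cos(17*pi/3) + i*sin(17*pi/3))
Step 2: |z|^3 = 3^3 = 27
Step 3: Reduce the angle mod 2*pi: 17*pi/3 - 4*pi = 5*pi/3
Step 4: cos(5*pi/3) = 1/2
Step 5: Re(z^3) = 27 * 1/2 = 27/2

27/2


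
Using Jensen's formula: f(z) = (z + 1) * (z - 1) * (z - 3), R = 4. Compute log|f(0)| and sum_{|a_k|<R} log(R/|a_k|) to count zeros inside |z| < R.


Jensen's formula: (1/2pi)*integral log|f(Re^it)|dt = log|f(0)| + sum_{|a_k|<R} log(R/|a_k|)
Step 1: f(0) = 1 * (-1) * (-3) = 3
Step 2: log|f(0)| = log|-1| + log|1| + log|3| = 1.0986
Step 3: Zeros inside |z| < 4: -1, 1, 3
Step 4: Jensen sum = log(4/1) + log(4/1) + log(4/3) = 3.0603
Step 5: n(R) = number of terms in the Jensen sum = count of zeros inside |z| < 4 = 3

3


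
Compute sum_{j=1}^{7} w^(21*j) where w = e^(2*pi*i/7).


Step 1: The sum sum_{j=1}^{n} w^(k*j) equals n if n | k, else 0.
Step 2: Here n = 7, k = 21
Step 3: Does n divide k? 7 | 21 -> True
Step 4: Sum = 7

7


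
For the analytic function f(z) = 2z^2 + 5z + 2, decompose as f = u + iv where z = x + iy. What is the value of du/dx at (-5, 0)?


Step 1: f(z) = 2(x+iy)^2 + 5(x+iy) + 2
Step 2: u = 2(x^2 - y^2) + 5x + 2
Step 3: u_x = 4x + 5
Step 4: At (-5, 0): u_x = -20 + 5 = -15

-15


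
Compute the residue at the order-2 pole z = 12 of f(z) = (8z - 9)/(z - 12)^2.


Step 1: Pole of order 2 at z = 12
Step 2: Res = lim d/dz [(z - 12)^2 * f(z)] as z -> 12
Step 3: (z - 12)^2 * f(z) = 8z - 9
Step 4: d/dz[8z - 9] = 8

8


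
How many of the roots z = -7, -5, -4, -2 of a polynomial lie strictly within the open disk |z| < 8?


Step 1: Check each root:
  z = -7: |-7| = 7 < 8
  z = -5: |-5| = 5 < 8
  z = -4: |-4| = 4 < 8
  z = -2: |-2| = 2 < 8
Step 2: Count = 4

4


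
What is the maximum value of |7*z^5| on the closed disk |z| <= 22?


Step 1: On |z| = 22, |f(z)| = 7 * |z|^5 = 7 * 22^5
Step 2: By maximum modulus principle, maximum is on boundary.
Step 3: Maximum = 7 * 5153632 = 36075424

36075424


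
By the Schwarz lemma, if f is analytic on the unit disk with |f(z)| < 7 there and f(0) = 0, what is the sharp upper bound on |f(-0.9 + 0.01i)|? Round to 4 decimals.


Step 1: g = f/7 maps D -> D with g(0) = 0, so by the Schwarz lemma |g(z)| <= |z|, i.e. |f(z)| <= 7|z|; this is sharp (f(z) = 7z).
Step 2: |z0|^2 = (-0.9)^2 + 0.01^2 = 0.8101
Step 3: |z0| = sqrt(0.8101) = 0.900056
Step 4: Best bound = 7 * |z0| = 7 * 0.900056 = 6.3004

6.3004


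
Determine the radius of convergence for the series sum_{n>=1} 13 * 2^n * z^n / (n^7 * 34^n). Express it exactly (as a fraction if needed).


Step 1: General term a_n = 13 * 2^n / (n^7 * 34^n)
Step 2: By the root test, |a_n|^(1/n) = 13^(1/n) * 2 / (n^(7/n) * 34) -> 2/34 as n -> infinity (since 13^(1/n) -> 1 and n^(7/n) -> 1)
Step 3: R = 1/lim|a_n|^(1/n) = 34/2 = 17

17


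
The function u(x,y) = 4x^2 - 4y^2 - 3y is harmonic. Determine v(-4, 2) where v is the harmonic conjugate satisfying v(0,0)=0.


Step 1: v_x = -u_y = 8y + 3
Step 2: v_y = u_x = 8x + 0
Step 3: v = 8xy + 3x + C
Step 4: v(0,0) = 0 => C = 0
Step 5: v(-4, 2) = -76

-76


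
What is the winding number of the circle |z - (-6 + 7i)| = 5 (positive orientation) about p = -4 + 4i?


Step 1: Center c = (-6, 7), radius = 5
Step 2: |p - c|^2 = 2^2 + (-3)^2 = 13
Step 3: r^2 = 25
Step 4: |p-c| < r so winding number = 1

1


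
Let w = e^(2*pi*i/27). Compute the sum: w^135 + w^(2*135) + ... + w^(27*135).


Step 1: The sum sum_{j=1}^{n} w^(k*j) equals n if n | k, else 0.
Step 2: Here n = 27, k = 135
Step 3: Does n divide k? 27 | 135 -> True
Step 4: Sum = 27

27


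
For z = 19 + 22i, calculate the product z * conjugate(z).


Step 1: conj(z) = 19 - 22i
Step 2: z * conj(z) = 19^2 + 22^2
Step 3: = 361 + 484 = 845

845


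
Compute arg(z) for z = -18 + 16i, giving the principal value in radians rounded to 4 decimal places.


Step 1: z = -18 + 16i
Step 2: arg(z) = atan2(16, -18)
Step 3: arg(z) = 2.415

2.415


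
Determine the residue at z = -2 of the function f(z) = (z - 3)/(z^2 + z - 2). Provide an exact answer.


Step 1: Q(z) = z^2 + z - 2 = (z + 2)(z - 1)
Step 2: Q'(z) = 2z + 1
Step 3: Q'(-2) = -3, P(-2) = -5
Step 4: Res = P(-2)/Q'(-2) = -5/(-3) = 5/3

5/3


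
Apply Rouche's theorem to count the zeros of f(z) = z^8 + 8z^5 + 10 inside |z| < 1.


Step 1: On |z| = 1 the three terms have sizes |z^8| = 1^8 = 1, |8z^5| = 8*1^5 = 8, |10| = 10
Step 2: The dominant term is g(z) = 10; let h(z) = z^8 + 8z^5 so f = g + h
Step 3: On |z| = 1: |g| = 10 and |h| <= 1 + 8 = 9
Step 4: Since 10 > 9, |h| < |g| on |z| = 1, so by Rouche f has the same number of zeros as g inside |z| < 1
Step 5: g(z) = 10 is a nonzero constant with no zeros inside |z| < 1. Answer = 0

0


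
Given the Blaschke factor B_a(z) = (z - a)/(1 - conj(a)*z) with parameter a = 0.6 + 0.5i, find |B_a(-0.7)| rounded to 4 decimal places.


Step 1: Numerator z0 - a = -0.7 - (0.6 + 0.5i) = -1.3 - 0.5i
Step 2: Denominator 1 - conj(a)*z0 = 1 - (0.6 - 0.5i)*(-0.7) = 1.42 - 0.35i
Step 3: |z0 - a|^2 = (-1.3)^2 + (-0.5)^2 = 1.94; |1 - conj(a)*z0|^2 = 1.42^2 + (-0.35)^2 = 2.1389
Step 4: |B_a(-0.7)| = sqrt(1.94 / 2.1389) = sqrt(0.907008)
Step 5: = 0.9524

0.9524


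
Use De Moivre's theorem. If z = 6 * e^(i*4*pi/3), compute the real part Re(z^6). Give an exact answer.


Step 1: By De Moivre's theorem, z^6 = 6^6 * e^(i*6*4*pi/3) = 46656 * (cos(8*pi) + i*sin(8*pi))
Step 2: |z|^6 = 6^6 = 46656
Step 3: Reduce the angle mod 2*pi: 8*pi - 8*pi = 0
Step 4: cos(0) = 1
Step 5: Re(z^6) = 46656 * 1 = 46656

46656


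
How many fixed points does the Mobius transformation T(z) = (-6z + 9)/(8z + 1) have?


Step 1: Fixed points satisfy T(z) = z
Step 2: 8z^2 + 7z - 9 = 0
Step 3: Discriminant = 7^2 - 4*8*(-9) = 337
Step 4: Number of fixed points = 2

2


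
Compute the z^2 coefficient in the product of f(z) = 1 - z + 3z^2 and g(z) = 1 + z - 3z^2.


Step 1: z^2 term in f*g comes from: (1)*(-3z^2) + (-z)*(z) + (3z^2)*(1)
Step 2: = -3 - 1 + 3
Step 3: = -1

-1


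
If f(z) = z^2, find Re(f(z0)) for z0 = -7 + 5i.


Step 1: z0 = -7 + 5i
Step 2: z0^2 = (-7)^2 - 5^2 - 70i
Step 3: real part = 49 - 25 = 24

24


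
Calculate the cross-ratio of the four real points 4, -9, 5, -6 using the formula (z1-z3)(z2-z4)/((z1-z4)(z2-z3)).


Step 1: (z1-z3)(z2-z4) = (-1) * (-3) = 3
Step 2: (z1-z4)(z2-z3) = 10 * (-14) = -140
Step 3: Cross-ratio = -3/140 = -3/140

-3/140


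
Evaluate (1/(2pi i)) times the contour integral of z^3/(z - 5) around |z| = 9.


Step 1: f(z) = z^3, a = 5 is inside |z| = 9
Step 2: By Cauchy integral formula: (1/(2pi*i)) * integral = f(a)
Step 3: f(5) = 5^3 = 125

125


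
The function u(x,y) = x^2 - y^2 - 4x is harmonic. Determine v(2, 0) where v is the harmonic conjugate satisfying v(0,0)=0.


Step 1: v_x = -u_y = 2y + 0
Step 2: v_y = u_x = 2x - 4
Step 3: v = 2xy - 4y + C
Step 4: v(0,0) = 0 => C = 0
Step 5: v(2, 0) = 0

0


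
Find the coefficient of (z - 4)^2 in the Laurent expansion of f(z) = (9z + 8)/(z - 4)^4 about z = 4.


Step 1: Write the numerator in powers of (z - 4): 9z + 8 = 9(z - 4) + (9*4 + 8) = 9(z - 4) + 44
Step 2: Divide by (z - 4)^4: f(z) = 44(z - 4)^(-4) + 9(z - 4)^(-3)
Step 3: This finite sum is the Laurent series of f about z = 4.
Step 4: Only the powers -4 and -3 appear, so the coefficient of (z - 4)^2 = 0

0


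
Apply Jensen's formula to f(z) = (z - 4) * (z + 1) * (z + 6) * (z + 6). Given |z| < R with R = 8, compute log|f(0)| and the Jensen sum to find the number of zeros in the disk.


Jensen's formula: (1/2pi)*integral log|f(Re^it)|dt = log|f(0)| + sum_{|a_k|<R} log(R/|a_k|)
Step 1: f(0) = (-4) * 1 * 6 * 6 = -144
Step 2: log|f(0)| = log|4| + log|-1| + log|-6| + log|-6| = 4.9698
Step 3: Zeros inside |z| < 8: 4, -1, -6, -6
Step 4: Jensen sum = log(8/4) + log(8/1) + log(8/6) + log(8/6) = 3.348
Step 5: n(R) = number of terms in the Jensen sum = count of zeros inside |z| < 8 = 4

4


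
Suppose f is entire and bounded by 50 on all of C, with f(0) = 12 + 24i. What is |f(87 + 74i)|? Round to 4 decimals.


Step 1: By Liouville's theorem, a bounded entire function is constant.
Step 2: f(z) = f(0) = 12 + 24i for all z.
Step 3: |f(w)| = |12 + 24i| = sqrt(144 + 576)
Step 4: = 26.8328

26.8328


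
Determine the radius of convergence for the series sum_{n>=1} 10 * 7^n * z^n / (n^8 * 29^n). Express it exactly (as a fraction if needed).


Step 1: General term a_n = 10 * 7^n / (n^8 * 29^n)
Step 2: By the root test, |a_n|^(1/n) = 10^(1/n) * 7 / (n^(8/n) * 29) -> 7/29 as n -> infinity (since 10^(1/n) -> 1 and n^(8/n) -> 1)
Step 3: R = 1/lim|a_n|^(1/n) = 29/7

29/7


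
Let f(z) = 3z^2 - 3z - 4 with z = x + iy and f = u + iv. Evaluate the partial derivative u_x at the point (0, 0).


Step 1: f(z) = 3(x+iy)^2 - 3(x+iy) - 4
Step 2: u = 3(x^2 - y^2) - 3x - 4
Step 3: u_x = 6x - 3
Step 4: At (0, 0): u_x = 0 - 3 = -3

-3


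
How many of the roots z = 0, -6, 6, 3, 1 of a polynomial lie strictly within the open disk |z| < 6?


Step 1: Check each root:
  z = 0: |0| = 0 < 6
  z = -6: |-6| = 6 >= 6
  z = 6: |6| = 6 >= 6
  z = 3: |3| = 3 < 6
  z = 1: |1| = 1 < 6
Step 2: Count = 3

3


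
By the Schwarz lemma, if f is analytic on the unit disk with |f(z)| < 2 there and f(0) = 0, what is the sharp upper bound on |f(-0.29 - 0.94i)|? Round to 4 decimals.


Step 1: g = f/2 maps D -> D with g(0) = 0, so by the Schwarz lemma |g(z)| <= |z|, i.e. |f(z)| <= 2|z|; this is sharp (f(z) = 2z).
Step 2: |z0|^2 = (-0.29)^2 + (-0.94)^2 = 0.9677
Step 3: |z0| = sqrt(0.9677) = 0.983717
Step 4: Best bound = 2 * |z0| = 2 * 0.983717 = 1.9674

1.9674


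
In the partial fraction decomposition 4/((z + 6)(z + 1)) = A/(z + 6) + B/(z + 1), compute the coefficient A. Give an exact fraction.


Step 1: Multiply both sides by (z + 6) and set z = -6
Step 2: A = 4 / (-6 + 1)
Step 3: A = 4 / (-5)
Step 4: A = -4/5

-4/5


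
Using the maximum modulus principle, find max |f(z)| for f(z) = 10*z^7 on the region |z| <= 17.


Step 1: On |z| = 17, |f(z)| = 10 * |z|^7 = 10 * 17^7
Step 2: By maximum modulus principle, maximum is on boundary.
Step 3: Maximum = 10 * 410338673 = 4103386730

4103386730


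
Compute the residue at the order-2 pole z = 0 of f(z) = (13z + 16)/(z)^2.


Step 1: Pole of order 2 at z = 0
Step 2: Res = lim d/dz [(z)^2 * f(z)] as z -> 0
Step 3: (z)^2 * f(z) = 13z + 16
Step 4: d/dz[13z + 16] = 13

13


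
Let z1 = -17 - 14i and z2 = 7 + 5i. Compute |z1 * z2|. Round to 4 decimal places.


Step 1: |z1| = sqrt((-17)^2 + (-14)^2) = sqrt(485)
Step 2: |z2| = sqrt(7^2 + 5^2) = sqrt(74)
Step 3: |z1*z2| = |z1|*|z2| = sqrt(485) * sqrt(74) = sqrt(485 * 74) = sqrt(35890)
Step 4: = 189.4466

189.4466


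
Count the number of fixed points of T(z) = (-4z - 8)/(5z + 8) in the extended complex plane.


Step 1: Fixed points satisfy T(z) = z
Step 2: 5z^2 + 12z + 8 = 0
Step 3: Discriminant = 12^2 - 4*5*8 = -16
Step 4: Number of fixed points = 2

2


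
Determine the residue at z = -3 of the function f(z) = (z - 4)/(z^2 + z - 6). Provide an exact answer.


Step 1: Q(z) = z^2 + z - 6 = (z + 3)(z - 2)
Step 2: Q'(z) = 2z + 1
Step 3: Q'(-3) = -5, P(-3) = -7
Step 4: Res = P(-3)/Q'(-3) = -7/(-5) = 7/5

7/5


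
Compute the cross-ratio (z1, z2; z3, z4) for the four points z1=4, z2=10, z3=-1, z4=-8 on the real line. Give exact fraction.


Step 1: (z1-z3)(z2-z4) = 5 * 18 = 90
Step 2: (z1-z4)(z2-z3) = 12 * 11 = 132
Step 3: Cross-ratio = 90/132 = 15/22

15/22


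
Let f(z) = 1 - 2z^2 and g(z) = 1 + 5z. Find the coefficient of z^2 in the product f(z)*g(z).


Step 1: z^2 term in f*g comes from: (1)*(0) + (0)*(5z) + (-2z^2)*(1)
Step 2: = 0 + 0 - 2
Step 3: = -2

-2


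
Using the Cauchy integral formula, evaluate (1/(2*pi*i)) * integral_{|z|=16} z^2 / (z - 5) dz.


Step 1: f(z) = z^2, a = 5 is inside |z| = 16
Step 2: By Cauchy integral formula: (1/(2pi*i)) * integral = f(a)
Step 3: f(5) = 5^2 = 25

25


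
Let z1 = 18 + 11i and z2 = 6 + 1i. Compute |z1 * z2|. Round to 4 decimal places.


Step 1: |z1| = sqrt(18^2 + 11^2) = sqrt(445)
Step 2: |z2| = sqrt(6^2 + 1^2) = sqrt(37)
Step 3: |z1*z2| = |z1|*|z2| = sqrt(445) * sqrt(37) = sqrt(445 * 37) = sqrt(16465)
Step 4: = 128.316

128.316


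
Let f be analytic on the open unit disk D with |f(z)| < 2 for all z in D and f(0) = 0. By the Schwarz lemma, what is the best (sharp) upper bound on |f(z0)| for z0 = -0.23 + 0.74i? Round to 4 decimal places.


Step 1: g = f/2 maps D -> D with g(0) = 0, so by the Schwarz lemma |g(z)| <= |z|, i.e. |f(z)| <= 2|z|; this is sharp (f(z) = 2z).
Step 2: |z0|^2 = (-0.23)^2 + 0.74^2 = 0.6005
Step 3: |z0| = sqrt(0.6005) = 0.774919
Step 4: Best bound = 2 * |z0| = 2 * 0.774919 = 1.5498

1.5498


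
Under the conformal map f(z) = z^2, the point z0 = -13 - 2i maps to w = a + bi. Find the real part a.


Step 1: z0 = -13 - 2i
Step 2: z0^2 = (-13)^2 - (-2)^2 + 52i
Step 3: real part = 169 - 4 = 165

165


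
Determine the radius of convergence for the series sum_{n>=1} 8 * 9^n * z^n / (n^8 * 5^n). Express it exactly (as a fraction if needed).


Step 1: General term a_n = 8 * 9^n / (n^8 * 5^n)
Step 2: By the root test, |a_n|^(1/n) = 8^(1/n) * 9 / (n^(8/n) * 5) -> 9/5 as n -> infinity (since 8^(1/n) -> 1 and n^(8/n) -> 1)
Step 3: R = 1/lim|a_n|^(1/n) = 5/9

5/9


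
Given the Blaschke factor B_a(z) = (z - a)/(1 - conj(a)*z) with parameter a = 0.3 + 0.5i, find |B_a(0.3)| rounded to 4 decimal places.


Step 1: Numerator z0 - a = 0.3 - (0.3 + 0.5i) = 0 - 0.5i
Step 2: Denominator 1 - conj(a)*z0 = 1 - (0.3 - 0.5i)*0.3 = 0.91 + 0.15i
Step 3: |z0 - a|^2 = 0^2 + (-0.5)^2 = 0.25; |1 - conj(a)*z0|^2 = 0.91^2 + 0.15^2 = 0.8506
Step 4: |B_a(0.3)| = sqrt(0.25 / 0.8506) = sqrt(0.29391)
Step 5: = 0.5421

0.5421


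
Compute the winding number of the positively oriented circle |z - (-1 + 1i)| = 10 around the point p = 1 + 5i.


Step 1: Center c = (-1, 1), radius = 10
Step 2: |p - c|^2 = 2^2 + 4^2 = 20
Step 3: r^2 = 100
Step 4: |p-c| < r so winding number = 1

1


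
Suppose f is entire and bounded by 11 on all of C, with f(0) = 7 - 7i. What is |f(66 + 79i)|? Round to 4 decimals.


Step 1: By Liouville's theorem, a bounded entire function is constant.
Step 2: f(z) = f(0) = 7 - 7i for all z.
Step 3: |f(w)| = |7 - 7i| = sqrt(49 + 49)
Step 4: = 9.8995

9.8995


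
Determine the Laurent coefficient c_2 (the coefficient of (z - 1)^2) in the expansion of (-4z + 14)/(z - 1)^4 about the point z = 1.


Step 1: Write the numerator in powers of (z - 1): -4z + 14 = -4(z - 1) + (-4*1 + 14) = -4(z - 1) + 10
Step 2: Divide by (z - 1)^4: f(z) = 10(z - 1)^(-4) - 4(z - 1)^(-3)
Step 3: This finite sum is the Laurent series of f about z = 1.
Step 4: Only the powers -4 and -3 appear, so the coefficient of (z - 1)^2 = 0

0


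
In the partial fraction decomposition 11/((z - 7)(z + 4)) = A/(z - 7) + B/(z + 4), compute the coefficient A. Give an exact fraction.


Step 1: Multiply both sides by (z - 7) and set z = 7
Step 2: A = 11 / (7 + 4)
Step 3: A = 11 / 11
Step 4: A = 1

1


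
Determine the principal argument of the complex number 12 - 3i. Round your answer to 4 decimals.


Step 1: z = 12 - 3i
Step 2: arg(z) = atan2(-3, 12)
Step 3: arg(z) = -0.245

-0.245


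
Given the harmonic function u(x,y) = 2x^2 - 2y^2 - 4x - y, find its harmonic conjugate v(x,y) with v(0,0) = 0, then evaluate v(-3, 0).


Step 1: v_x = -u_y = 4y + 1
Step 2: v_y = u_x = 4x - 4
Step 3: v = 4xy + x - 4y + C
Step 4: v(0,0) = 0 => C = 0
Step 5: v(-3, 0) = -3

-3


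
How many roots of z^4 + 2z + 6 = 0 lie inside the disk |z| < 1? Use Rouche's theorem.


Step 1: On |z| = 1 the three terms have sizes |z^4| = 1^4 = 1, |2z| = 2*1 = 2, |6| = 6
Step 2: The dominant term is g(z) = 6; let h(z) = z^4 + 2z so f = g + h
Step 3: On |z| = 1: |g| = 6 and |h| <= 1 + 2 = 3
Step 4: Since 6 > 3, |h| < |g| on |z| = 1, so by Rouche f has the same number of zeros as g inside |z| < 1
Step 5: g(z) = 6 is a nonzero constant with no zeros inside |z| < 1. Answer = 0

0


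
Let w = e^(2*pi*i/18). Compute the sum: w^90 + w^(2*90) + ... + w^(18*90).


Step 1: The sum sum_{j=1}^{n} w^(k*j) equals n if n | k, else 0.
Step 2: Here n = 18, k = 90
Step 3: Does n divide k? 18 | 90 -> True
Step 4: Sum = 18

18


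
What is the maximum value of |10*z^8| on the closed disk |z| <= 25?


Step 1: On |z| = 25, |f(z)| = 10 * |z|^8 = 10 * 25^8
Step 2: By maximum modulus principle, maximum is on boundary.
Step 3: Maximum = 10 * 152587890625 = 1525878906250

1525878906250


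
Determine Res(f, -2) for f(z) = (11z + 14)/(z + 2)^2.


Step 1: Pole of order 2 at z = -2
Step 2: Res = lim d/dz [(z + 2)^2 * f(z)] as z -> -2
Step 3: (z + 2)^2 * f(z) = 11z + 14
Step 4: d/dz[11z + 14] = 11

11


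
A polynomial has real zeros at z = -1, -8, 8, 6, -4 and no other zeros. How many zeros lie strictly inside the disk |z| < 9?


Step 1: Check each root:
  z = -1: |-1| = 1 < 9
  z = -8: |-8| = 8 < 9
  z = 8: |8| = 8 < 9
  z = 6: |6| = 6 < 9
  z = -4: |-4| = 4 < 9
Step 2: Count = 5

5


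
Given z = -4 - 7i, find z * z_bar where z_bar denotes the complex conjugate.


Step 1: conj(z) = -4 + 7i
Step 2: z * conj(z) = (-4)^2 + (-7)^2
Step 3: = 16 + 49 = 65

65


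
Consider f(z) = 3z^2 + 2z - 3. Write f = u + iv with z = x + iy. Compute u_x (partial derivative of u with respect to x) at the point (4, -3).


Step 1: f(z) = 3(x+iy)^2 + 2(x+iy) - 3
Step 2: u = 3(x^2 - y^2) + 2x - 3
Step 3: u_x = 6x + 2
Step 4: At (4, -3): u_x = 24 + 2 = 26

26


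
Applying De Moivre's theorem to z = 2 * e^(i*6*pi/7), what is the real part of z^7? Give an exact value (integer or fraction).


Step 1: By De Moivre's theorem, z^7 = 2^7 * e^(i*7*6*pi/7) = 128 * (cos(6*pi) + i*sin(6*pi))
Step 2: |z|^7 = 2^7 = 128
Step 3: Reduce the angle mod 2*pi: 6*pi - 6*pi = 0
Step 4: cos(0) = 1
Step 5: Re(z^7) = 128 * 1 = 128

128


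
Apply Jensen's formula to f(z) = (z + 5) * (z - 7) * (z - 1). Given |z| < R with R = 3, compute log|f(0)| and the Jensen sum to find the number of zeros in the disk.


Jensen's formula: (1/2pi)*integral log|f(Re^it)|dt = log|f(0)| + sum_{|a_k|<R} log(R/|a_k|)
Step 1: f(0) = 5 * (-7) * (-1) = 35
Step 2: log|f(0)| = log|-5| + log|7| + log|1| = 3.5553
Step 3: Zeros inside |z| < 3: 1
Step 4: Jensen sum = log(3/1) = 1.0986
Step 5: n(R) = number of terms in the Jensen sum = count of zeros inside |z| < 3 = 1

1


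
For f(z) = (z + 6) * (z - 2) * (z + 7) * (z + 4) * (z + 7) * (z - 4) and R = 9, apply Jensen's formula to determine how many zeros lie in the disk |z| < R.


Jensen's formula: (1/2pi)*integral log|f(Re^it)|dt = log|f(0)| + sum_{|a_k|<R} log(R/|a_k|)
Step 1: f(0) = 6 * (-2) * 7 * 4 * 7 * (-4) = 9408
Step 2: log|f(0)| = log|-6| + log|2| + log|-7| + log|-4| + log|-7| + log|4| = 9.1493
Step 3: Zeros inside |z| < 9: -6, 2, -7, -4, -7, 4
Step 4: Jensen sum = log(9/6) + log(9/2) + log(9/7) + log(9/4) + log(9/7) + log(9/4) = 4.034
Step 5: n(R) = number of terms in the Jensen sum = count of zeros inside |z| < 9 = 6

6


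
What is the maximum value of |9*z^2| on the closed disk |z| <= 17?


Step 1: On |z| = 17, |f(z)| = 9 * |z|^2 = 9 * 17^2
Step 2: By maximum modulus principle, maximum is on boundary.
Step 3: Maximum = 9 * 289 = 2601

2601


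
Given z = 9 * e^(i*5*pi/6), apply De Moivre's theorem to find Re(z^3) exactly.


Step 1: By De Moivre's theorem, z^3 = 9^3 * e^(i*3*5*pi/6) = 729 * (cos(5*pi/2) + i*sin(5*pi/2))
Step 2: |z|^3 = 9^3 = 729
Step 3: Reduce the angle mod 2*pi: 5*pi/2 - 2*pi = pi/2
Step 4: cos(pi/2) = 0
Step 5: Re(z^3) = 729 * 0 = 0

0


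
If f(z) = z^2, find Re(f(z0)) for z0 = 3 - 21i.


Step 1: z0 = 3 - 21i
Step 2: z0^2 = 3^2 - (-21)^2 - 126i
Step 3: real part = 9 - 441 = -432

-432


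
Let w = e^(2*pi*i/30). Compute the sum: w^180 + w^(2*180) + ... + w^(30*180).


Step 1: The sum sum_{j=1}^{n} w^(k*j) equals n if n | k, else 0.
Step 2: Here n = 30, k = 180
Step 3: Does n divide k? 30 | 180 -> True
Step 4: Sum = 30

30


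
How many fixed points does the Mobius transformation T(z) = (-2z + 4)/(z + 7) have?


Step 1: Fixed points satisfy T(z) = z
Step 2: z^2 + 9z - 4 = 0
Step 3: Discriminant = 9^2 - 4*1*(-4) = 97
Step 4: Number of fixed points = 2

2


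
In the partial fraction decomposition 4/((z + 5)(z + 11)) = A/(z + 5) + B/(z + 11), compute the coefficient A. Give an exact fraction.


Step 1: Multiply both sides by (z + 5) and set z = -5
Step 2: A = 4 / (-5 + 11)
Step 3: A = 4 / 6
Step 4: A = 2/3

2/3


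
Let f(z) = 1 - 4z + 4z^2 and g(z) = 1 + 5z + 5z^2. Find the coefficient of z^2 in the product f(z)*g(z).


Step 1: z^2 term in f*g comes from: (1)*(5z^2) + (-4z)*(5z) + (4z^2)*(1)
Step 2: = 5 - 20 + 4
Step 3: = -11

-11


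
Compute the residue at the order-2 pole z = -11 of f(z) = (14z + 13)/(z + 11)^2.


Step 1: Pole of order 2 at z = -11
Step 2: Res = lim d/dz [(z + 11)^2 * f(z)] as z -> -11
Step 3: (z + 11)^2 * f(z) = 14z + 13
Step 4: d/dz[14z + 13] = 14

14


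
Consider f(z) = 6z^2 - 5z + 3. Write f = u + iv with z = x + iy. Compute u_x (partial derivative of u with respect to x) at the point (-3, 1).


Step 1: f(z) = 6(x+iy)^2 - 5(x+iy) + 3
Step 2: u = 6(x^2 - y^2) - 5x + 3
Step 3: u_x = 12x - 5
Step 4: At (-3, 1): u_x = -36 - 5 = -41

-41


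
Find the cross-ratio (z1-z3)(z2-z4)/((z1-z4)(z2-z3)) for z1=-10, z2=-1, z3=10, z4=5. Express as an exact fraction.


Step 1: (z1-z3)(z2-z4) = (-20) * (-6) = 120
Step 2: (z1-z4)(z2-z3) = (-15) * (-11) = 165
Step 3: Cross-ratio = 120/165 = 8/11

8/11


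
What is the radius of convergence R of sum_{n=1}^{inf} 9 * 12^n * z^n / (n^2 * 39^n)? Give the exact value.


Step 1: General term a_n = 9 * 12^n / (n^2 * 39^n)
Step 2: By the root test, |a_n|^(1/n) = 9^(1/n) * 12 / (n^(2/n) * 39) -> 12/39 as n -> infinity (since 9^(1/n) -> 1 and n^(2/n) -> 1)
Step 3: R = 1/lim|a_n|^(1/n) = 39/12 = 13/4

13/4


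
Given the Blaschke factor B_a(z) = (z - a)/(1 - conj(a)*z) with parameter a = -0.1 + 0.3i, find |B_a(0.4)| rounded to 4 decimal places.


Step 1: Numerator z0 - a = 0.4 - (-0.1 + 0.3i) = 0.5 - 0.3i
Step 2: Denominator 1 - conj(a)*z0 = 1 - (-0.1 - 0.3i)*0.4 = 1.04 + 0.12i
Step 3: |z0 - a|^2 = 0.5^2 + (-0.3)^2 = 0.34; |1 - conj(a)*z0|^2 = 1.04^2 + 0.12^2 = 1.096
Step 4: |B_a(0.4)| = sqrt(0.34 / 1.096) = sqrt(0.310219)
Step 5: = 0.557

0.557


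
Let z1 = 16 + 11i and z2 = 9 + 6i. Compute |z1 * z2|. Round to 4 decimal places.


Step 1: |z1| = sqrt(16^2 + 11^2) = sqrt(377)
Step 2: |z2| = sqrt(9^2 + 6^2) = sqrt(117)
Step 3: |z1*z2| = |z1|*|z2| = sqrt(377) * sqrt(117) = sqrt(377 * 117) = sqrt(44109)
Step 4: = 210.0214

210.0214


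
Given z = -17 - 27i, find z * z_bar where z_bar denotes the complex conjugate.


Step 1: conj(z) = -17 + 27i
Step 2: z * conj(z) = (-17)^2 + (-27)^2
Step 3: = 289 + 729 = 1018

1018


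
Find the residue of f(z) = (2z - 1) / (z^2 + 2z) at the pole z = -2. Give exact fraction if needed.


Step 1: Q(z) = z^2 + 2z = (z + 2)(z)
Step 2: Q'(z) = 2z + 2
Step 3: Q'(-2) = -2, P(-2) = -5
Step 4: Res = P(-2)/Q'(-2) = -5/(-2) = 5/2

5/2


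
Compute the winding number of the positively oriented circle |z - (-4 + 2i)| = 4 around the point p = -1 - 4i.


Step 1: Center c = (-4, 2), radius = 4
Step 2: |p - c|^2 = 3^2 + (-6)^2 = 45
Step 3: r^2 = 16
Step 4: |p-c| > r so winding number = 0

0


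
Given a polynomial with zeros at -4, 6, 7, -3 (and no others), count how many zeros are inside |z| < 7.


Step 1: Check each root:
  z = -4: |-4| = 4 < 7
  z = 6: |6| = 6 < 7
  z = 7: |7| = 7 >= 7
  z = -3: |-3| = 3 < 7
Step 2: Count = 3

3


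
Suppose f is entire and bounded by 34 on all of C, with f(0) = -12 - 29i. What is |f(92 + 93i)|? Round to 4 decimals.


Step 1: By Liouville's theorem, a bounded entire function is constant.
Step 2: f(z) = f(0) = -12 - 29i for all z.
Step 3: |f(w)| = |-12 - 29i| = sqrt(144 + 841)
Step 4: = 31.3847

31.3847


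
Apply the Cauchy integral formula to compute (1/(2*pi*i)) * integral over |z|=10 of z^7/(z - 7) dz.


Step 1: f(z) = z^7, a = 7 is inside |z| = 10
Step 2: By Cauchy integral formula: (1/(2pi*i)) * integral = f(a)
Step 3: f(7) = 7^7 = 823543

823543


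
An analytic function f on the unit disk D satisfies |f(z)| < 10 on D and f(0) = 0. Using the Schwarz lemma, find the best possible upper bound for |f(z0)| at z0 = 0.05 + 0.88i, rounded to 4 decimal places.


Step 1: g = f/10 maps D -> D with g(0) = 0, so by the Schwarz lemma |g(z)| <= |z|, i.e. |f(z)| <= 10|z|; this is sharp (f(z) = 10z).
Step 2: |z0|^2 = 0.05^2 + 0.88^2 = 0.7769
Step 3: |z0| = sqrt(0.7769) = 0.881419
Step 4: Best bound = 10 * |z0| = 10 * 0.881419 = 8.8142

8.8142


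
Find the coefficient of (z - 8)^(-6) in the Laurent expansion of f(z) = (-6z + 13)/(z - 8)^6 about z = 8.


Step 1: Write the numerator in powers of (z - 8): -6z + 13 = -6(z - 8) + (-6*8 + 13) = -6(z - 8) - 35
Step 2: Divide by (z - 8)^6: f(z) = -35(z - 8)^(-6) - 6(z - 8)^(-5)
Step 3: This finite sum is the Laurent series of f about z = 8.
Step 4: Coefficient of (z - 8)^(-6) = -6*8 + 13 = -35

-35


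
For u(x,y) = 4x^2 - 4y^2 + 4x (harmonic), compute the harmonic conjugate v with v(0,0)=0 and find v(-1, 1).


Step 1: v_x = -u_y = 8y + 0
Step 2: v_y = u_x = 8x + 4
Step 3: v = 8xy + 4y + C
Step 4: v(0,0) = 0 => C = 0
Step 5: v(-1, 1) = -4

-4


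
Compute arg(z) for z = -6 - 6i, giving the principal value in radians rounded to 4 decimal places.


Step 1: z = -6 - 6i
Step 2: arg(z) = atan2(-6, -6)
Step 3: arg(z) = -2.3562

-2.3562


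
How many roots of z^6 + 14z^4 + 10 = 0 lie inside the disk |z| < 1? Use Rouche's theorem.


Step 1: On |z| = 1 the three terms have sizes |z^6| = 1^6 = 1, |14z^4| = 14*1^4 = 14, |10| = 10
Step 2: The dominant term is g(z) = 14z^4; let h(z) = z^6 + 10 so f = g + h
Step 3: On |z| = 1: |g| = 14 and |h| <= 1 + 10 = 11
Step 4: Since 14 > 11, |h| < |g| on |z| = 1, so by Rouche f has the same number of zeros as g inside |z| < 1
Step 5: g(z) = 14z^4 has 4 zeros (at the origin, multiplicity 4) inside |z| < 1. Answer = 4

4


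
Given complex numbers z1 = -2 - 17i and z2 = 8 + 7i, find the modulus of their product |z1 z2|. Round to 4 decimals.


Step 1: |z1| = sqrt((-2)^2 + (-17)^2) = sqrt(293)
Step 2: |z2| = sqrt(8^2 + 7^2) = sqrt(113)
Step 3: |z1*z2| = |z1|*|z2| = sqrt(293) * sqrt(113) = sqrt(293 * 113) = sqrt(33109)
Step 4: = 181.9588

181.9588


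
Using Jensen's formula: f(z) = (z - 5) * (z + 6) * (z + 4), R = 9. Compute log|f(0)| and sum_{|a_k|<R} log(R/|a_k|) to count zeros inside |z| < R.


Jensen's formula: (1/2pi)*integral log|f(Re^it)|dt = log|f(0)| + sum_{|a_k|<R} log(R/|a_k|)
Step 1: f(0) = (-5) * 6 * 4 = -120
Step 2: log|f(0)| = log|5| + log|-6| + log|-4| = 4.7875
Step 3: Zeros inside |z| < 9: 5, -6, -4
Step 4: Jensen sum = log(9/5) + log(9/6) + log(9/4) = 1.8042
Step 5: n(R) = number of terms in the Jensen sum = count of zeros inside |z| < 9 = 3

3


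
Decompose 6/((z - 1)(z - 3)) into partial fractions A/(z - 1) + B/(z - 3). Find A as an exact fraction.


Step 1: Multiply both sides by (z - 1) and set z = 1
Step 2: A = 6 / (1 - 3)
Step 3: A = 6 / (-2)
Step 4: A = -3

-3


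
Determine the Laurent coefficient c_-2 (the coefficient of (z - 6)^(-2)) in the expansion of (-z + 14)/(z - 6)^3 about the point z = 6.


Step 1: Write the numerator in powers of (z - 6): -z + 14 = -(z - 6) + (-1*6 + 14) = -(z - 6) + 8
Step 2: Divide by (z - 6)^3: f(z) = 8(z - 6)^(-3) - (z - 6)^(-2)
Step 3: This finite sum is the Laurent series of f about z = 6.
Step 4: Coefficient of (z - 6)^(-2) = coefficient of (z - 6) in the re-centred numerator = -1

-1


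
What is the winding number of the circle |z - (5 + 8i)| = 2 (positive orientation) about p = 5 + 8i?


Step 1: Center c = (5, 8), radius = 2
Step 2: |p - c|^2 = 0^2 + 0^2 = 0
Step 3: r^2 = 4
Step 4: |p-c| < r so winding number = 1

1


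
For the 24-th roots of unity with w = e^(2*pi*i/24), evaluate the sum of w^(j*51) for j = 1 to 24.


Step 1: The sum sum_{j=1}^{n} w^(k*j) equals n if n | k, else 0.
Step 2: Here n = 24, k = 51
Step 3: Does n divide k? 24 | 51 -> False
Step 4: Sum = 0

0


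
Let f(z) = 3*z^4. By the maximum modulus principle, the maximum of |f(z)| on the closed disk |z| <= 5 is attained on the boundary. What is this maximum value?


Step 1: On |z| = 5, |f(z)| = 3 * |z|^4 = 3 * 5^4
Step 2: By maximum modulus principle, maximum is on boundary.
Step 3: Maximum = 3 * 625 = 1875

1875


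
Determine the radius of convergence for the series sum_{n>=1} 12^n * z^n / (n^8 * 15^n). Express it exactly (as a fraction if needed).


Step 1: General term a_n = 12^n / (n^8 * 15^n)
Step 2: By the root test, |a_n|^(1/n) = 12 / (n^(8/n) * 15) -> 12/15 as n -> infinity (since n^(8/n) -> 1)
Step 3: R = 1/lim|a_n|^(1/n) = 15/12 = 5/4

5/4


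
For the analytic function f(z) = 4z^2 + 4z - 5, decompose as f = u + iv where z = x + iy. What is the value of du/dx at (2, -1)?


Step 1: f(z) = 4(x+iy)^2 + 4(x+iy) - 5
Step 2: u = 4(x^2 - y^2) + 4x - 5
Step 3: u_x = 8x + 4
Step 4: At (2, -1): u_x = 16 + 4 = 20

20


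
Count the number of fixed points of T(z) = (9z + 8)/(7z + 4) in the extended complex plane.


Step 1: Fixed points satisfy T(z) = z
Step 2: 7z^2 - 5z - 8 = 0
Step 3: Discriminant = (-5)^2 - 4*7*(-8) = 249
Step 4: Number of fixed points = 2

2


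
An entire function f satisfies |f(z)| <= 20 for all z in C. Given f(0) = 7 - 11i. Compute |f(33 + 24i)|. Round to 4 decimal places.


Step 1: By Liouville's theorem, a bounded entire function is constant.
Step 2: f(z) = f(0) = 7 - 11i for all z.
Step 3: |f(w)| = |7 - 11i| = sqrt(49 + 121)
Step 4: = 13.0384

13.0384


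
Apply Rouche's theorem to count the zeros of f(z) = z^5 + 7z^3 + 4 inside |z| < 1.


Step 1: On |z| = 1 the three terms have sizes |z^5| = 1^5 = 1, |7z^3| = 7*1^3 = 7, |4| = 4
Step 2: The dominant term is g(z) = 7z^3; let h(z) = z^5 + 4 so f = g + h
Step 3: On |z| = 1: |g| = 7 and |h| <= 1 + 4 = 5
Step 4: Since 7 > 5, |h| < |g| on |z| = 1, so by Rouche f has the same number of zeros as g inside |z| < 1
Step 5: g(z) = 7z^3 has 3 zeros (at the origin, multiplicity 3) inside |z| < 1. Answer = 3

3


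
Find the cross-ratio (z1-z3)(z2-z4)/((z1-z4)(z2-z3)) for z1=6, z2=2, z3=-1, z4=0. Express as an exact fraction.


Step 1: (z1-z3)(z2-z4) = 7 * 2 = 14
Step 2: (z1-z4)(z2-z3) = 6 * 3 = 18
Step 3: Cross-ratio = 14/18 = 7/9

7/9


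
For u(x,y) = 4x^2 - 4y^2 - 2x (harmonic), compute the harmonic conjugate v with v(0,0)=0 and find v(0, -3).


Step 1: v_x = -u_y = 8y + 0
Step 2: v_y = u_x = 8x - 2
Step 3: v = 8xy - 2y + C
Step 4: v(0,0) = 0 => C = 0
Step 5: v(0, -3) = 6

6


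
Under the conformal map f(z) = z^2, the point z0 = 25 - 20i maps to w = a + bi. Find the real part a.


Step 1: z0 = 25 - 20i
Step 2: z0^2 = 25^2 - (-20)^2 - 1000i
Step 3: real part = 625 - 400 = 225

225


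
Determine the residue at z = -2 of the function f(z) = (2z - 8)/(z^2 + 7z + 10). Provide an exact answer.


Step 1: Q(z) = z^2 + 7z + 10 = (z + 2)(z + 5)
Step 2: Q'(z) = 2z + 7
Step 3: Q'(-2) = 3, P(-2) = -12
Step 4: Res = P(-2)/Q'(-2) = -12/3 = -4

-4


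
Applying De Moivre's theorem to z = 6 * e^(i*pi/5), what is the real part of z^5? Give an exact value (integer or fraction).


Step 1: By De Moivre's theorem, z^5 = 6^5 * e^(i*5*pi/5) = 7776 * (cos(pi) + i*sin(pi))
Step 2: |z|^5 = 6^5 = 7776
Step 3: The angle pi already lies in [0, 2*pi)
Step 4: cos(pi) = -1
Step 5: Re(z^5) = 7776 * (-1) = -7776

-7776


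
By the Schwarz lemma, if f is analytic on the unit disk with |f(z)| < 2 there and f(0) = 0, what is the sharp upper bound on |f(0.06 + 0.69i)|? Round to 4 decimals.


Step 1: g = f/2 maps D -> D with g(0) = 0, so by the Schwarz lemma |g(z)| <= |z|, i.e. |f(z)| <= 2|z|; this is sharp (f(z) = 2z).
Step 2: |z0|^2 = 0.06^2 + 0.69^2 = 0.4797
Step 3: |z0| = sqrt(0.4797) = 0.692604
Step 4: Best bound = 2 * |z0| = 2 * 0.692604 = 1.3852

1.3852


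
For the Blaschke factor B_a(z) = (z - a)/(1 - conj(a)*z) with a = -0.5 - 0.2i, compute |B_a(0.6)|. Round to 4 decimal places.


Step 1: Numerator z0 - a = 0.6 - (-0.5 - 0.2i) = 1.1 + 0.2i
Step 2: Denominator 1 - conj(a)*z0 = 1 - (-0.5 + 0.2i)*0.6 = 1.3 - 0.12i
Step 3: |z0 - a|^2 = 1.1^2 + 0.2^2 = 1.25; |1 - conj(a)*z0|^2 = 1.3^2 + (-0.12)^2 = 1.7044
Step 4: |B_a(0.6)| = sqrt(1.25 / 1.7044) = sqrt(0.733396)
Step 5: = 0.8564

0.8564


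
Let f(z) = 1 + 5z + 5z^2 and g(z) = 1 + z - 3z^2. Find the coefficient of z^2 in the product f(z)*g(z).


Step 1: z^2 term in f*g comes from: (1)*(-3z^2) + (5z)*(z) + (5z^2)*(1)
Step 2: = -3 + 5 + 5
Step 3: = 7

7


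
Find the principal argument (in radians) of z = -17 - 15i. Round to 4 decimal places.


Step 1: z = -17 - 15i
Step 2: arg(z) = atan2(-15, -17)
Step 3: arg(z) = -2.4186

-2.4186


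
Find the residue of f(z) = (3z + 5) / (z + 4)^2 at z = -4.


Step 1: Pole of order 2 at z = -4
Step 2: Res = lim d/dz [(z + 4)^2 * f(z)] as z -> -4
Step 3: (z + 4)^2 * f(z) = 3z + 5
Step 4: d/dz[3z + 5] = 3

3
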